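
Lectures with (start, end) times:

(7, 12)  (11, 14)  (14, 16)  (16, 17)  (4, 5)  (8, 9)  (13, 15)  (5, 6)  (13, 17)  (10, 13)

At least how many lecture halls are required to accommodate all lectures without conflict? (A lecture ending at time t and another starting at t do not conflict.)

Count concurrent intervals with a sweep; the peak is the room count.
Events (time:±→running): 4:+→1 5:-→0 5:+→1 6:-→0 7:+→1 8:+→2 9:-→1 10:+→2 11:+→3 … peak 3.

3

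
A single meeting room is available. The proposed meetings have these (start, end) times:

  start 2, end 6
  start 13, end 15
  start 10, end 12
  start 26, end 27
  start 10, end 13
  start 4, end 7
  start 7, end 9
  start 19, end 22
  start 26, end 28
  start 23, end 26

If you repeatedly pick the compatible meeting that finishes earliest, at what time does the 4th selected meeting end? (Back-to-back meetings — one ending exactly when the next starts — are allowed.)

Sort by end time and greedily take each interval whose start is ≥ the last chosen end.
Sorted by end: (2,6)  (4,7)  (7,9)  (10,12)  (10,13)  (13,15)  (19,22)  (23,26)  (26,27)  (26,28)
take (2,6); take (7,9); take (10,12); skip (10,13); take (13,15); take (19,22); take (23,26); take (26,27); skip (26,28).
Selected: (2,6) (7,9) (10,12) (13,15) (19,22) (23,26) (26,27)

15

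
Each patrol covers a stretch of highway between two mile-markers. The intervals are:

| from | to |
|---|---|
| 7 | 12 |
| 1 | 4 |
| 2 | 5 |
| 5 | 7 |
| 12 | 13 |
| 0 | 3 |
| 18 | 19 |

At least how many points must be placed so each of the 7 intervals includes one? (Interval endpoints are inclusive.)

4

Process intervals by earliest right end; each time one isn't hit yet, stab at its right endpoint.
By right end: [0,3]  [1,4]  [2,5]  [5,7]  [7,12]  [12,13]  [18,19]
[0,3] uncovered → point at 3; [5,7] uncovered → point at 7; [12,13] uncovered → point at 13; [18,19] uncovered → point at 19.
Points: 3, 7, 13, 19 (4 total).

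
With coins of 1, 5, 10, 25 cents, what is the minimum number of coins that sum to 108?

8

108 − 4×25→8 − 1×5→3 − 3×1→0
Total coins = 4 + 1 + 3 = 8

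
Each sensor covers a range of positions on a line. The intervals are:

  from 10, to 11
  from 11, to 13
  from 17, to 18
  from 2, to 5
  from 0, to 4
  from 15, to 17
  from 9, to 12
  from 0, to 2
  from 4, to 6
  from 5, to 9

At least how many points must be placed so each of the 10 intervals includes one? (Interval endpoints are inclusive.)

4

Sort by right endpoint; whenever an interval is uncovered, place a point at its right end.
Sorted: [0,2] [0,4] [2,5] [4,6] [5,9] [10,11] [9,12] [11,13] [15,17] [17,18]
{[0,2],[0,4],[2,5]} hit by 2; {[4,6],[5,9]} hit by 6; {[10,11],[9,12],[11,13]} hit by 11; {[15,17],[17,18]} hit by 17.
Points: 2, 6, 11, 17 (4 total).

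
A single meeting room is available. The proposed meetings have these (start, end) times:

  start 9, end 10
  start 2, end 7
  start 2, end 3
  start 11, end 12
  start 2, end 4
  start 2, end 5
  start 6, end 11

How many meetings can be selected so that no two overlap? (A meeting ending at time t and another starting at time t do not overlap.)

3

Sort by end time and greedily take each interval whose start is ≥ the last chosen end.
Sorted by end: (2,3)  (2,4)  (2,5)  (2,7)  (9,10)  (6,11)  (11,12)
take (2,3); skip (2,7); take (9,10); skip (6,11); take (11,12).
Selected 3 meetings.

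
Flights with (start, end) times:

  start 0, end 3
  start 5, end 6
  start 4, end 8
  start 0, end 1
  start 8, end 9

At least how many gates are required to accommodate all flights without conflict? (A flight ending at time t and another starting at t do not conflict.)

starts: [0, 0, 4, 5, 8]
ends:   [1, 3, 6, 8, 9]
s0→1 s0→2  — peak 2.

2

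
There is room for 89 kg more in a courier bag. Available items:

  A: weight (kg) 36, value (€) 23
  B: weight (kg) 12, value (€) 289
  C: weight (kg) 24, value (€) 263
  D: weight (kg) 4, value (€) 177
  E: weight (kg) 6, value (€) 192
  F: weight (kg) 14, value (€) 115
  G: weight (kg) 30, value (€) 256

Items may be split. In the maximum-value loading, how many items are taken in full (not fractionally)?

Greedy by value/weight ratio, highest first.
Ratios (sorted): D 44.25, E 32.00, B 24.08, C 10.96, G 8.53, F 8.21, A 0.64
take D (4 @ 177); take E (6 @ 192); take B (12 @ 289); take C (24 @ 263); take G (30 @ 256); take 13/14 of F → 106.79. Capacity used 89/89.
5 item(s) taken whole; one partial (take 13/14 of F).

5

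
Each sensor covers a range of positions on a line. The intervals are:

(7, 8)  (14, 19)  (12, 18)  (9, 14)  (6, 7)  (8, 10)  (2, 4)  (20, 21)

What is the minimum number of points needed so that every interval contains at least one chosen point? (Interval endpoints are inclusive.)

Sort by right endpoint; whenever an interval is uncovered, place a point at its right end.
Sorted: [2,4] [6,7] [7,8] [8,10] [9,14] [12,18] [14,19] [20,21]
{[2,4]} hit by 4; {[6,7],[7,8]} hit by 7; {[8,10],[9,14]} hit by 10; {[12,18],[14,19]} hit by 18; {[20,21]} hit by 21.
Points: 4, 7, 10, 18, 21 (5 total).

5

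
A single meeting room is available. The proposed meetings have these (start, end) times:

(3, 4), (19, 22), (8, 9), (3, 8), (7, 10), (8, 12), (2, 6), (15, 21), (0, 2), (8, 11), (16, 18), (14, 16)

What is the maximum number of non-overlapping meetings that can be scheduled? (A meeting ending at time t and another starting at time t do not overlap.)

6

Sort by end time and greedily take each interval whose start is ≥ the last chosen end.
Sorted by end: (0,2)  (3,4)  (2,6)  (3,8)  (8,9)  (7,10)  (8,11)  (8,12)  (14,16)  (16,18)  (15,21)  (19,22)
take (0,2); take (3,4); skip (3,8); take (8,9); skip (7,10); skip (8,11); take (14,16); take (16,18); skip (15,21); take (19,22).
Selected 6 meetings.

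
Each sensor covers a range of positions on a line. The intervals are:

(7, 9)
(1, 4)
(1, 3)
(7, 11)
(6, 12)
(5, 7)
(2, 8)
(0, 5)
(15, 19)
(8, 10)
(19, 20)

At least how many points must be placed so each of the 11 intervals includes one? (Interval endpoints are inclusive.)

4

Process intervals by earliest right end; each time one isn't hit yet, stab at its right endpoint.
Sorted: [1,3] [1,4] [0,5] [5,7] [2,8] [7,9] [8,10] [7,11] [6,12] [15,19] [19,20]
{[1,3],[1,4],[0,5]} hit by 3; {[5,7],[2,8],[7,9]} hit by 7; {[8,10],[7,11],[6,12]} hit by 10; {[15,19],[19,20]} hit by 19.
Points: 3, 7, 10, 19 (4 total).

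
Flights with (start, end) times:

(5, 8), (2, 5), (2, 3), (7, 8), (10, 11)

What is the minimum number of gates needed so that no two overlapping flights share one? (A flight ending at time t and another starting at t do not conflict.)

Count concurrent intervals with a sweep; the peak is the room count.
starts: [2, 2, 5, 7, 10]
ends:   [3, 5, 8, 8, 11]
s2→1 s2→2  — peak 2.

2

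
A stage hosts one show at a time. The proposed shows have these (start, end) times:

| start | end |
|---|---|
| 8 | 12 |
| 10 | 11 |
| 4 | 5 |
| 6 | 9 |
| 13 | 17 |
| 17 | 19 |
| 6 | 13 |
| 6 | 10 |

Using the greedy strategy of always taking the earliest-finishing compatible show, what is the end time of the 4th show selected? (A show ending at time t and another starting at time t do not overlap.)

17

Greedy by earliest finish: after sorting by end time, pick each interval compatible with the last pick.
Sorted by end: (4,5)  (6,9)  (6,10)  (10,11)  (8,12)  (6,13)  (13,17)  (17,19)
take (4,5); take (6,9); take (10,11); skip (8,12); skip (6,13); take (13,17); take (17,19).
Selected: (4,5) (6,9) (10,11) (13,17) (17,19)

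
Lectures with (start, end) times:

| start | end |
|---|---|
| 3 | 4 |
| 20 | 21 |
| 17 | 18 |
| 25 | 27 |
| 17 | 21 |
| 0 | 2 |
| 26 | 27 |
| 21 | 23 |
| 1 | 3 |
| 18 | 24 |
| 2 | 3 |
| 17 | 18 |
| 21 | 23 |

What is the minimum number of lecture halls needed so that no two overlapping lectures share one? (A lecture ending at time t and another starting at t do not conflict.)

3

Count concurrent intervals with a sweep; the peak is the room count.
Events (time:±→running): 0:+→1 1:+→2 2:-→1 2:+→2 3:-→1 3:-→0 3:+→1 4:-→0 17:+→1 17:+→2 17:+→3 … peak 3.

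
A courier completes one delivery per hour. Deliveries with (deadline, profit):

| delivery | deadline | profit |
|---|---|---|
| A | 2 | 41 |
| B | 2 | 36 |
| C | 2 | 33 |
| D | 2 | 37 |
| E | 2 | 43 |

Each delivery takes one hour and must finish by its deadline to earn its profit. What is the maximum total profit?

Sort by profit descending; place each in the latest free slot ≤ its deadline.
By profit: E(d2,43), A(d2,41), D(d2,37), B(d2,36), C(d2,33)
E→slot 2; A→slot 1; D skipped; B skipped; C skipped.
Profit = 41 + 43 = 84

84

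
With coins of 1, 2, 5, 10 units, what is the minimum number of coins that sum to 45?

5

Use the largest denomination that fits, subtract, and repeat.
45 − 4×10→5 − 1×5→0
Total coins = 4 + 1 = 5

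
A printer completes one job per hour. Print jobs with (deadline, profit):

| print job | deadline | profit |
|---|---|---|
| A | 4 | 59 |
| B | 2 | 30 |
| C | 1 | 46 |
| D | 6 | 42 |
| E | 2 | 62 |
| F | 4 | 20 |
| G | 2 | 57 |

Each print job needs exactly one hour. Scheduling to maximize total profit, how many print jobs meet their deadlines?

5

By profit: E(d2,62), A(d4,59), G(d2,57), C(d1,46), D(d6,42), B(d2,30), F(d4,20)
E→slot 2; A→slot 4; G→slot 1; C skipped; D→slot 6; B skipped; F→slot 3.
5 of 7 scheduled.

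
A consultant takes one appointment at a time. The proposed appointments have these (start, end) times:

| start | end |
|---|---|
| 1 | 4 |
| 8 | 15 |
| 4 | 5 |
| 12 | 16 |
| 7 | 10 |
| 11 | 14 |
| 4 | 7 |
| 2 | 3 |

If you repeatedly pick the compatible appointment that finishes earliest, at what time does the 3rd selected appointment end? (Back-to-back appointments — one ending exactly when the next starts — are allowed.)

10

Sorted by end: (2,3)  (1,4)  (4,5)  (4,7)  (7,10)  (11,14)  (8,15)  (12,16)
take (2,3); take (4,5); take (7,10); take (11,14); skip (12,16).
Selected: (2,3) (4,5) (7,10) (11,14)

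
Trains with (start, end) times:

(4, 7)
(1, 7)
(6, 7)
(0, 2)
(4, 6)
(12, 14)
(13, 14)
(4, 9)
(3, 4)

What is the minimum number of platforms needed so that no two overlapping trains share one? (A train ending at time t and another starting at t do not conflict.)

Count concurrent intervals with a sweep; the peak is the room count.
starts: [0, 1, 3, 4, 4, 4, 6, 12, 13]
ends:   [2, 4, 6, 7, 7, 7, 9, 14, 14]
s0→1 s1→2 e2→1 s3→2 e4→1 s4→2 s4→3 s4→4  — peak 4.

4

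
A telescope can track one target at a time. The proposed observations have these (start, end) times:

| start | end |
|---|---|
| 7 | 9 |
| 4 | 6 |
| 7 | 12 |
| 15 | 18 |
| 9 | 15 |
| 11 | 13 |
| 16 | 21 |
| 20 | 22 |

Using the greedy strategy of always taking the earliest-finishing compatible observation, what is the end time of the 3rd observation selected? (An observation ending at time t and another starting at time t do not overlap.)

13

Sorted by end: (4,6)  (7,9)  (7,12)  (11,13)  (9,15)  (15,18)  (16,21)  (20,22)
take (4,6); take (7,9); skip (7,12); take (11,13); take (15,18); skip (16,21); take (20,22).
Selected: (4,6) (7,9) (11,13) (15,18) (20,22)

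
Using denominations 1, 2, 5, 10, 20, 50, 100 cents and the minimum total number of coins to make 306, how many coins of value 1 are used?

306 = 3×100 + 1×5 + 1×1
Count of 1: 1

1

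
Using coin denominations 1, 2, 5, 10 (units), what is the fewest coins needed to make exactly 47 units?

6

47 − 4×10→7 − 1×5→2 − 1×2→0
Total coins = 4 + 1 + 1 = 6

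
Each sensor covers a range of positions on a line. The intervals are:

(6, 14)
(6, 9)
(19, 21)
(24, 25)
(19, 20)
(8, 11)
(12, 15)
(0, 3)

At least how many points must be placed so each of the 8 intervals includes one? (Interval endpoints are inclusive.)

Sort by right endpoint; whenever an interval is uncovered, place a point at its right end.
Sorted: [0,3] [6,9] [8,11] [6,14] [12,15] [19,20] [19,21] [24,25]
{[0,3]} hit by 3; {[6,9],[8,11],[6,14]} hit by 9; {[12,15]} hit by 15; {[19,20],[19,21]} hit by 20; {[24,25]} hit by 25.
Points: 3, 9, 15, 20, 25 (5 total).

5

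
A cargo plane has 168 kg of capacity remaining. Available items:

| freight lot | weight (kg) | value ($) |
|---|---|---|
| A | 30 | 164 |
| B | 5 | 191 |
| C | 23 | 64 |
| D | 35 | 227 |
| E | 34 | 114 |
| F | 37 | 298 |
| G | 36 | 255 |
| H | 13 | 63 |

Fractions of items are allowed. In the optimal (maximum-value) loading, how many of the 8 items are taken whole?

Order: B (191/5=38.20) > F (298/37=8.05) > G (255/36=7.08) > D (227/35=6.49) > A (164/30=5.47) > H (63/13=4.85) > E (114/34=3.35) > C (64/23=2.78)
Fill: take B (5 @ 191) → take F (37 @ 298) → take G (36 @ 255) → take D (35 @ 227) → take A (30 @ 164) → take H (13 @ 63) → take 12/34 of E → 40.24; 168/168 used.
6 item(s) taken whole; one partial (take 12/34 of E).

6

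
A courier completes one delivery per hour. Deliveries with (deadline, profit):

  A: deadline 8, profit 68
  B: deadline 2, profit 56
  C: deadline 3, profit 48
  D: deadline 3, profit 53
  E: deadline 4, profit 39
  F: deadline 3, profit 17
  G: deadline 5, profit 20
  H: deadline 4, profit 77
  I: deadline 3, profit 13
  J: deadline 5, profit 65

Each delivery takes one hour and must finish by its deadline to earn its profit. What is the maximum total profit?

367

Profit order: H=77 A=68 J=65 B=56 D=53 C=48 E=39 G=20 F=17 I=13
Assign: H→slot 4, A→slot 8, J→slot 5, B→slot 2, D→slot 3, C→slot 1, E skipped, G skipped, F skipped, I skipped.
Slots: [1:C] [2:B] [3:D] [4:H] [5:J] [8:A]
Profit = 48 + 56 + 53 + 77 + 65 + 68 = 367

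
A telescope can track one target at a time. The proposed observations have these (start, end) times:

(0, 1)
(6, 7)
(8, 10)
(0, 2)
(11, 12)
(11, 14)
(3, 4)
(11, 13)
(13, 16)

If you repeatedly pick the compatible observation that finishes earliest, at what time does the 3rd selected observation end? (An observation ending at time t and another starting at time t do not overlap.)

Order by finish time; keep every interval that doesn't clash with the previous kept one.
By end time: (0,1), (0,2), (3,4), (6,7), (8,10), (11,12), (11,13), (11,14), (13,16).
Pick (0,1); next start ≥ 1 → (3,4); next start ≥ 4 → (6,7); next start ≥ 7 → (8,10); next start ≥ 10 → (11,12); next start ≥ 12 → (13,16).
Selected: (0,1) (3,4) (6,7) (8,10) (11,12) (13,16)

7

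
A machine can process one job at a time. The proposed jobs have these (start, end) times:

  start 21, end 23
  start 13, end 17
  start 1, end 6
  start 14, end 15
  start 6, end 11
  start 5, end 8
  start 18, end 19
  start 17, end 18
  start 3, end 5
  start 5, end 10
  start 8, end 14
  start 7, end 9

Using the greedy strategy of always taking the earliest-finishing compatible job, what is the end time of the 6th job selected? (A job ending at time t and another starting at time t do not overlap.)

19

Sort by end time and greedily take each interval whose start is ≥ the last chosen end.
Sorted by end: (3,5)  (1,6)  (5,8)  (7,9)  (5,10)  (6,11)  (8,14)  (14,15)  (13,17)  (17,18)  (18,19)  (21,23)
take (3,5); skip (1,6); take (5,8); skip (5,10); skip (6,11); take (8,14); take (14,15); take (17,18); take (18,19); take (21,23).
Selected: (3,5) (5,8) (8,14) (14,15) (17,18) (18,19) (21,23)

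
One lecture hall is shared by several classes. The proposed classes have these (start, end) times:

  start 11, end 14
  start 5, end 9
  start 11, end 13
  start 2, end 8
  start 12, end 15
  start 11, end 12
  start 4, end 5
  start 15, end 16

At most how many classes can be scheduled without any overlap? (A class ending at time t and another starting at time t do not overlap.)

Sorted by end: (4,5)  (2,8)  (5,9)  (11,12)  (11,13)  (11,14)  (12,15)  (15,16)
take (4,5); skip (2,8); take (5,9); take (11,12); take (12,15); take (15,16).
Selected 5 classes.

5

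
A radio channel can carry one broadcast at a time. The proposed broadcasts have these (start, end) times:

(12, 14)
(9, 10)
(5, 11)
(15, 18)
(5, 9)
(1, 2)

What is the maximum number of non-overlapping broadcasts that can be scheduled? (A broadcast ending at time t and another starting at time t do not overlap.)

By end time: (1,2), (5,9), (9,10), (5,11), (12,14), (15,18).
Pick (1,2); next start ≥ 2 → (5,9); next start ≥ 9 → (9,10); next start ≥ 10 → (12,14); next start ≥ 14 → (15,18).
Selected 5 broadcasts.

5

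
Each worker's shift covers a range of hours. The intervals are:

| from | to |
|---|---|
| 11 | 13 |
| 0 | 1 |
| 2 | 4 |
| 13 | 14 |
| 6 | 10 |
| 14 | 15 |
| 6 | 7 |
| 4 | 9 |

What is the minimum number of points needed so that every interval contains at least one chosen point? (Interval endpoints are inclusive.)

Process intervals by earliest right end; each time one isn't hit yet, stab at its right endpoint.
By right end: [0,1]  [2,4]  [6,7]  [4,9]  [6,10]  [11,13]  [13,14]  [14,15]
[0,1] uncovered → point at 1; [2,4] uncovered → point at 4; [6,7] uncovered → point at 7; [11,13] uncovered → point at 13; [14,15] uncovered → point at 15.
Points: 1, 4, 7, 13, 15 (5 total).

5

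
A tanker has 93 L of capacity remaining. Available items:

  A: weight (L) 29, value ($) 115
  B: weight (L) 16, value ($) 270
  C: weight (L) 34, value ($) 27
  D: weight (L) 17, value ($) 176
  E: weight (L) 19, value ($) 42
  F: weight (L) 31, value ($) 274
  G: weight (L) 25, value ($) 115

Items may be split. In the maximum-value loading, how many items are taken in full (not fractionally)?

4

Greedy by value/weight ratio, highest first.
Order: B (270/16=16.88) > D (176/17=10.35) > F (274/31=8.84) > G (115/25=4.60) > A (115/29=3.97) > E (42/19=2.21) > C (27/34=0.79)
Fill: take B (16 @ 270) → take D (17 @ 176) → take F (31 @ 274) → take G (25 @ 115) → take 4/29 of A → 15.86; 93/93 used.
4 item(s) taken whole; one partial (take 4/29 of A).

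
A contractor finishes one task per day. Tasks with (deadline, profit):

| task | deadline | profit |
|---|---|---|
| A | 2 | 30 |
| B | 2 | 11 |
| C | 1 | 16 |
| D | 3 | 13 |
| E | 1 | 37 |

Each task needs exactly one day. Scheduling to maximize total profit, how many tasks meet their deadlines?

Sort by profit descending; place each in the latest free slot ≤ its deadline.
Profit order: E=37 A=30 C=16 D=13 B=11
Assign: E→slot 1, A→slot 2, C skipped, D→slot 3, B skipped.
Slots: [1:E] [2:A] [3:D]
3 of 5 scheduled.

3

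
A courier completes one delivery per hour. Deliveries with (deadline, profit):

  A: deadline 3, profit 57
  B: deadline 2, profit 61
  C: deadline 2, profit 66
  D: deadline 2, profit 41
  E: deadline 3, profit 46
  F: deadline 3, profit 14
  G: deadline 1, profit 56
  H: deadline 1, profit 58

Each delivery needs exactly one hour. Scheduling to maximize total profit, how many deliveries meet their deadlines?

By profit: C(d2,66), B(d2,61), H(d1,58), A(d3,57), G(d1,56), E(d3,46), D(d2,41), F(d3,14)
C→slot 2; B→slot 1; H skipped; A→slot 3; G skipped; E skipped; D skipped; F skipped.
3 of 8 scheduled.

3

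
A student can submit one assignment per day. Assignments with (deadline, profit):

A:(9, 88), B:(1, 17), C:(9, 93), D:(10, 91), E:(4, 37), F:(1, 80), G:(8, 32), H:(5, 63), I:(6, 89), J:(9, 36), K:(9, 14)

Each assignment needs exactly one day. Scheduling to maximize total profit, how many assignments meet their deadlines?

By profit: C(d9,93), D(d10,91), I(d6,89), A(d9,88), F(d1,80), H(d5,63), E(d4,37), J(d9,36), G(d8,32), B(d1,17), K(d9,14)
C→slot 9; D→slot 10; I→slot 6; A→slot 8; F→slot 1; H→slot 5; E→slot 4; J→slot 7; G→slot 3; B skipped; K→slot 2.
10 of 11 scheduled.

10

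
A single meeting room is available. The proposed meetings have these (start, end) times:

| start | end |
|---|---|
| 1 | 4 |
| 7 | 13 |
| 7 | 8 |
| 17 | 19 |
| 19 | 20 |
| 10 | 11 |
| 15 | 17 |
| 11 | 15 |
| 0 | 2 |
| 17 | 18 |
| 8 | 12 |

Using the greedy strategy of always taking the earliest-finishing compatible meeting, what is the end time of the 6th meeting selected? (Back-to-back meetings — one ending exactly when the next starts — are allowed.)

Greedy by earliest finish: after sorting by end time, pick each interval compatible with the last pick.
Sorted by end: (0,2)  (1,4)  (7,8)  (10,11)  (8,12)  (7,13)  (11,15)  (15,17)  (17,18)  (17,19)  (19,20)
take (0,2); skip (1,4); take (7,8); take (10,11); take (11,15); take (15,17); take (17,18); take (19,20).
Selected: (0,2) (7,8) (10,11) (11,15) (15,17) (17,18) (19,20)

18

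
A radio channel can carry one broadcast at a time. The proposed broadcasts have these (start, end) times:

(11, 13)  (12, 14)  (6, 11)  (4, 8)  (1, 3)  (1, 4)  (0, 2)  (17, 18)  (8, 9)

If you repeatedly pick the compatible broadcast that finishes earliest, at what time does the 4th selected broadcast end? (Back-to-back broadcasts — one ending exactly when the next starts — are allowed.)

By end time: (0,2), (1,3), (1,4), (4,8), (8,9), (6,11), (11,13), (12,14), (17,18).
Pick (0,2); next start ≥ 2 → (4,8); next start ≥ 8 → (8,9); next start ≥ 9 → (11,13); next start ≥ 13 → (17,18).
Selected: (0,2) (4,8) (8,9) (11,13) (17,18)

13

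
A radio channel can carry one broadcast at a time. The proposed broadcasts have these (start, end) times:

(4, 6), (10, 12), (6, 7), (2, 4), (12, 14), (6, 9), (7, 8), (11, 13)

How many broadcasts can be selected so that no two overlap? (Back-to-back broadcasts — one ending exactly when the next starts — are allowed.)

Sort by end time and greedily take each interval whose start is ≥ the last chosen end.
By end time: (2,4), (4,6), (6,7), (7,8), (6,9), (10,12), (11,13), (12,14).
Pick (2,4); next start ≥ 4 → (4,6); next start ≥ 6 → (6,7); next start ≥ 7 → (7,8); next start ≥ 8 → (10,12); next start ≥ 12 → (12,14).
Selected 6 broadcasts.

6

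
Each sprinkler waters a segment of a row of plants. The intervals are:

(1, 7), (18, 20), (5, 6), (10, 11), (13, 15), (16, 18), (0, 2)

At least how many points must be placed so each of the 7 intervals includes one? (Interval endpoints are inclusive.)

5

Sort by right endpoint; whenever an interval is uncovered, place a point at its right end.
Sorted: [0,2] [5,6] [1,7] [10,11] [13,15] [16,18] [18,20]
{[0,2]} hit by 2; {[5,6],[1,7]} hit by 6; {[10,11]} hit by 11; {[13,15]} hit by 15; {[16,18],[18,20]} hit by 18.
Points: 2, 6, 11, 15, 18 (5 total).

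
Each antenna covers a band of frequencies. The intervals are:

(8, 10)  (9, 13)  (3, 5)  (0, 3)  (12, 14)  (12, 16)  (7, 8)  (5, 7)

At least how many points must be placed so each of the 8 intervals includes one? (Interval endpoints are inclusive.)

Sorted: [0,3] [3,5] [5,7] [7,8] [8,10] [9,13] [12,14] [12,16]
{[0,3],[3,5]} hit by 3; {[5,7],[7,8]} hit by 7; {[8,10],[9,13]} hit by 10; {[12,14],[12,16]} hit by 14.
Points: 3, 7, 10, 14 (4 total).

4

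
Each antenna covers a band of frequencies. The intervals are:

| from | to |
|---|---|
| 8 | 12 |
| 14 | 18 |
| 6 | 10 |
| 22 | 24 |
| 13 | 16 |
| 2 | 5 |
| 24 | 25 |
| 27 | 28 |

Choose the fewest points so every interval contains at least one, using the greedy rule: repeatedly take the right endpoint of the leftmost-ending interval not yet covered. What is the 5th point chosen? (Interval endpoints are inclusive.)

28

Process intervals by earliest right end; each time one isn't hit yet, stab at its right endpoint.
By right end: [2,5]  [6,10]  [8,12]  [13,16]  [14,18]  [22,24]  [24,25]  [27,28]
[2,5] uncovered → point at 5; [6,10] uncovered → point at 10; [13,16] uncovered → point at 16; [22,24] uncovered → point at 24; [27,28] uncovered → point at 28.
Points: 5, 10, 16, 24, 28 (5 total).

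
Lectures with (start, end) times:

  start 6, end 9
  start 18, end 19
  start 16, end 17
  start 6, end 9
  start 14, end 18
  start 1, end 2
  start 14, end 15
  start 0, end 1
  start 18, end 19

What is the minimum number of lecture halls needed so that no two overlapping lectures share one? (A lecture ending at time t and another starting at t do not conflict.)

Events (time:±→running): 0:+→1 1:-→0 1:+→1 2:-→0 6:+→1 6:+→2 … peak 2.

2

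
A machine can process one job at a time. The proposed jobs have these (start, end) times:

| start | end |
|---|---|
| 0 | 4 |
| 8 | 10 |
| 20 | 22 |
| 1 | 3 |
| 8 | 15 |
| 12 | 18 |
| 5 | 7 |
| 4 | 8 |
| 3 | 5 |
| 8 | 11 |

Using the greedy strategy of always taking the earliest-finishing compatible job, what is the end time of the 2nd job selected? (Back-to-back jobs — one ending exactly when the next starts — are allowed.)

Sort by end time and greedily take each interval whose start is ≥ the last chosen end.
Sorted by end: (1,3)  (0,4)  (3,5)  (5,7)  (4,8)  (8,10)  (8,11)  (8,15)  (12,18)  (20,22)
take (1,3); skip (0,4); take (3,5); take (5,7); take (8,10); skip (8,11); skip (8,15); take (12,18); take (20,22).
Selected: (1,3) (3,5) (5,7) (8,10) (12,18) (20,22)

5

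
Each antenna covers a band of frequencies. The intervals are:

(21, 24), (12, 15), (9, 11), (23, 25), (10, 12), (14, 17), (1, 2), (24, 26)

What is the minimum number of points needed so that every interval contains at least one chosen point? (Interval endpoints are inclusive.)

4

Sort by right endpoint; whenever an interval is uncovered, place a point at its right end.
Sorted: [1,2] [9,11] [10,12] [12,15] [14,17] [21,24] [23,25] [24,26]
{[1,2]} hit by 2; {[9,11],[10,12]} hit by 11; {[12,15],[14,17]} hit by 15; {[21,24],[23,25],[24,26]} hit by 24.
Points: 2, 11, 15, 24 (4 total).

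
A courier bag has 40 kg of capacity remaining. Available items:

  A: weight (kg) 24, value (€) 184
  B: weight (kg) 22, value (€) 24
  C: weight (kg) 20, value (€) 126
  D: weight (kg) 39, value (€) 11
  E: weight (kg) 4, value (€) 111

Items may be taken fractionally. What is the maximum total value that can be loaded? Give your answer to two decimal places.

Greedy by value/weight ratio, highest first.
Order: E (111/4=27.75) > A (184/24=7.67) > C (126/20=6.30) > B (24/22=1.09) > D (11/39=0.28)
Fill: take E (4 @ 111) → take A (24 @ 184) → take 12/20 of C → 75.60; 40/40 used.
Total value = 370.60

370.60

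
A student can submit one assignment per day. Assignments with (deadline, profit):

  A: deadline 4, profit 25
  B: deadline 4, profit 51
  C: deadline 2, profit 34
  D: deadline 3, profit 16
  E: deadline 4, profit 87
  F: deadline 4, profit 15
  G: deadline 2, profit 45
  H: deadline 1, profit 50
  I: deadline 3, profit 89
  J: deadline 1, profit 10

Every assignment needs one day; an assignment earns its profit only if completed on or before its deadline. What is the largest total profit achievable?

Profit order: I=89 E=87 B=51 H=50 G=45 C=34 A=25 D=16 F=15 J=10
Assign: I→slot 3, E→slot 4, B→slot 2, H→slot 1, G skipped, C skipped, A skipped, D skipped, F skipped, J skipped.
Slots: [1:H] [2:B] [3:I] [4:E]
Profit = 50 + 51 + 89 + 87 = 277

277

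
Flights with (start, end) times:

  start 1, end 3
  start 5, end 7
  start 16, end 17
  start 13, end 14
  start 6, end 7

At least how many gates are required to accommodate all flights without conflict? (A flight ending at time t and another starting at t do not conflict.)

The answer is the maximum number of intervals overlapping at any instant.
starts: [1, 5, 6, 13, 16]
ends:   [3, 7, 7, 14, 17]
s1→1 e3→0 s5→1 s6→2  — peak 2.

2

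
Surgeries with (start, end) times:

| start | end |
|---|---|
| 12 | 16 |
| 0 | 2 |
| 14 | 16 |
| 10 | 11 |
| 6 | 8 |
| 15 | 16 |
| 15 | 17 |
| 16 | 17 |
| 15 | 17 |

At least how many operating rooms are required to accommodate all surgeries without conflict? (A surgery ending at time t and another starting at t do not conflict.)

5

Count concurrent intervals with a sweep; the peak is the room count.
Events (time:±→running): 0:+→1 2:-→0 6:+→1 8:-→0 10:+→1 11:-→0 12:+→1 14:+→2 15:+→3 15:+→4 15:+→5 … peak 5.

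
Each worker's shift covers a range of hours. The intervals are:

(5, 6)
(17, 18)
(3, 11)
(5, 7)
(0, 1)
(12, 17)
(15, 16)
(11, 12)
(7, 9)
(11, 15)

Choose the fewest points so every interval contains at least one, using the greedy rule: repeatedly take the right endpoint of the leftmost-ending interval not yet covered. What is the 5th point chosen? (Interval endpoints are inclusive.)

Process intervals by earliest right end; each time one isn't hit yet, stab at its right endpoint.
By right end: [0,1]  [5,6]  [5,7]  [7,9]  [3,11]  [11,12]  [11,15]  [15,16]  [12,17]  [17,18]
[0,1] uncovered → point at 1; [5,6] uncovered → point at 6; [7,9] uncovered → point at 9; [11,12] uncovered → point at 12; [15,16] uncovered → point at 16; [17,18] uncovered → point at 18.
Points: 1, 6, 9, 12, 16, 18 (6 total).

16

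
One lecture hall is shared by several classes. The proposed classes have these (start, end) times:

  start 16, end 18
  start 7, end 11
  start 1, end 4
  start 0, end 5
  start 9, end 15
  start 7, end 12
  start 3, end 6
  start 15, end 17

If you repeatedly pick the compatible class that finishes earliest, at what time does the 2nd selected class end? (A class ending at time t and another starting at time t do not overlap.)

11

Order by finish time; keep every interval that doesn't clash with the previous kept one.
Sorted by end: (1,4)  (0,5)  (3,6)  (7,11)  (7,12)  (9,15)  (15,17)  (16,18)
take (1,4); skip (0,5); take (7,11); skip (9,15); take (15,17).
Selected: (1,4) (7,11) (15,17)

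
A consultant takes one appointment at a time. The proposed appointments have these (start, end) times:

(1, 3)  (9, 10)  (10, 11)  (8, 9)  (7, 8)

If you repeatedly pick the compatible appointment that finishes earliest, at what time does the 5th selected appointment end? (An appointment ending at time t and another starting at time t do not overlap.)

11

Sort by end time and greedily take each interval whose start is ≥ the last chosen end.
By end time: (1,3), (7,8), (8,9), (9,10), (10,11).
Pick (1,3); next start ≥ 3 → (7,8); next start ≥ 8 → (8,9); next start ≥ 9 → (9,10); next start ≥ 10 → (10,11).
Selected: (1,3) (7,8) (8,9) (9,10) (10,11)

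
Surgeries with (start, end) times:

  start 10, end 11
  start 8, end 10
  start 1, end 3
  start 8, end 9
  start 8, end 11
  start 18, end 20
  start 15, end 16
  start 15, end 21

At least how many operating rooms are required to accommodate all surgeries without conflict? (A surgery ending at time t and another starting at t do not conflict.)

The answer is the maximum number of intervals overlapping at any instant.
Events (time:±→running): 1:+→1 3:-→0 8:+→1 8:+→2 8:+→3 … peak 3.

3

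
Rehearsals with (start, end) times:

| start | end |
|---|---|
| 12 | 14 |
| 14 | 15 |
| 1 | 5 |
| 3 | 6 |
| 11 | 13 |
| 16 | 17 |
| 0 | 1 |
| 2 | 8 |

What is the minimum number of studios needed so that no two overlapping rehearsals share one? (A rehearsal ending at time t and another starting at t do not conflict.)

3

The answer is the maximum number of intervals overlapping at any instant.
starts: [0, 1, 2, 3, 11, 12, 14, 16]
ends:   [1, 5, 6, 8, 13, 14, 15, 17]
s0→1 e1→0 s1→1 s2→2 s3→3  — peak 3.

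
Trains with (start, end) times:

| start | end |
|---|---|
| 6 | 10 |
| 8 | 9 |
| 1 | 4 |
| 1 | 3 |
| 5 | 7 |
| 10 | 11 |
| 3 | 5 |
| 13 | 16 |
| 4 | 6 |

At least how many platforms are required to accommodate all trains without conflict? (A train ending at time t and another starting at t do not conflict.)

2

Events (time:±→running): 1:+→1 1:+→2 … peak 2.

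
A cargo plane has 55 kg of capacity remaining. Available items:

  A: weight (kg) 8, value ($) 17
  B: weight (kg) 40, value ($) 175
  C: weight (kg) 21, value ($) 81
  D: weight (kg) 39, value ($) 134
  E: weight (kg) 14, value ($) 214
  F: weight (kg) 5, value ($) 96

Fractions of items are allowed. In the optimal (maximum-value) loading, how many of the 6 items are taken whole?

2

Ratios (sorted): F 19.20, E 15.29, B 4.38, C 3.86, D 3.44, A 2.12
take F (5 @ 96); take E (14 @ 214); take 36/40 of B → 157.50. Capacity used 55/55.
2 item(s) taken whole; one partial (take 36/40 of B).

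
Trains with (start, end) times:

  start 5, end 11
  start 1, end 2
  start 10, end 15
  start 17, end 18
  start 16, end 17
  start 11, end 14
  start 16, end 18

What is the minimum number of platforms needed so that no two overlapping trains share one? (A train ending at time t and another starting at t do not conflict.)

starts: [1, 5, 10, 11, 16, 16, 17]
ends:   [2, 11, 14, 15, 17, 18, 18]
s1→1 e2→0 s5→1 s10→2  — peak 2.

2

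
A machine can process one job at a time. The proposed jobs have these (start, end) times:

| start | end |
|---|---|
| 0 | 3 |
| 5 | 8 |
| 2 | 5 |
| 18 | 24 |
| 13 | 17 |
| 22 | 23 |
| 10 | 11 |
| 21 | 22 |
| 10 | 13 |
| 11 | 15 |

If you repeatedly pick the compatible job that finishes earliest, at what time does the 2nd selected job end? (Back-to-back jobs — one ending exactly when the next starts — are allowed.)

Sorted by end: (0,3)  (2,5)  (5,8)  (10,11)  (10,13)  (11,15)  (13,17)  (21,22)  (22,23)  (18,24)
take (0,3); skip (2,5); take (5,8); take (10,11); take (11,15); skip (13,17); take (21,22); take (22,23).
Selected: (0,3) (5,8) (10,11) (11,15) (21,22) (22,23)

8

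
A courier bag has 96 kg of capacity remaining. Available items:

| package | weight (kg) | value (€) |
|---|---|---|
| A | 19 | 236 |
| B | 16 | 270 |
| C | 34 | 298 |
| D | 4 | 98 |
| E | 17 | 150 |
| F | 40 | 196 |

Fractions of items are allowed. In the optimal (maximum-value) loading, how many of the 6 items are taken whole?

Greedy by value/weight ratio, highest first.
Ratios (sorted): D 24.50, B 16.88, A 12.42, E 8.82, C 8.76, F 4.90
take D (4 @ 98); take B (16 @ 270); take A (19 @ 236); take E (17 @ 150); take C (34 @ 298); take 6/40 of F → 29.40. Capacity used 96/96.
5 item(s) taken whole; one partial (take 6/40 of F).

5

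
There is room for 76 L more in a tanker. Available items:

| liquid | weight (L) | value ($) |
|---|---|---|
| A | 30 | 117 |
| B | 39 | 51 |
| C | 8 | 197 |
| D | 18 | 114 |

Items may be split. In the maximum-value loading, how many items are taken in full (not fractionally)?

3

Sort by value per unit weight and fill in that order.
Ratios (sorted): C 24.62, D 6.33, A 3.90, B 1.31
take C (8 @ 197); take D (18 @ 114); take A (30 @ 117); take 20/39 of B → 26.15. Capacity used 76/76.
3 item(s) taken whole; one partial (take 20/39 of B).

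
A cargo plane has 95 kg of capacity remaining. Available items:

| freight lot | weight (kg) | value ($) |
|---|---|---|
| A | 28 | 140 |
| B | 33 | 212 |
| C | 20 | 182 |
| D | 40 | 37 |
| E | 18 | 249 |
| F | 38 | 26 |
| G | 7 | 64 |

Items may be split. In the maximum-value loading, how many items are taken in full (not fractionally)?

4

Greedy by value/weight ratio, highest first.
Ratios (sorted): E 13.83, G 9.14, C 9.10, B 6.42, A 5.00, D 0.93, F 0.68
take E (18 @ 249); take G (7 @ 64); take C (20 @ 182); take B (33 @ 212); take 17/28 of A → 85.00. Capacity used 95/95.
4 item(s) taken whole; one partial (take 17/28 of A).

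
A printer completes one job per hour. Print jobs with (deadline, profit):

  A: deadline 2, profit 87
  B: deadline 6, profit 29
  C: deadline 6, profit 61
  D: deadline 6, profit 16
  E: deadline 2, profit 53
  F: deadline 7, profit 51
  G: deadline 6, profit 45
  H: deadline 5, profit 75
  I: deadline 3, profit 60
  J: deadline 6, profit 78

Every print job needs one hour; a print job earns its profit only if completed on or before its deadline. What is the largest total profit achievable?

465

Profit order: A=87 J=78 H=75 C=61 I=60 E=53 F=51 G=45 B=29 D=16
Assign: A→slot 2, J→slot 6, H→slot 5, C→slot 4, I→slot 3, E→slot 1, F→slot 7, G skipped, B skipped, D skipped.
Slots: [1:E] [2:A] [3:I] [4:C] [5:H] [6:J] [7:F]
Profit = 53 + 87 + 60 + 61 + 75 + 78 + 51 = 465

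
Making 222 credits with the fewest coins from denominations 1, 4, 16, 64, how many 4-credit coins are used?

3

Greedy: take as many of the largest coin as possible, then repeat with the remainder.
222 = 3×64 + 1×16 + 3×4 + 2×1
Count of 4: 3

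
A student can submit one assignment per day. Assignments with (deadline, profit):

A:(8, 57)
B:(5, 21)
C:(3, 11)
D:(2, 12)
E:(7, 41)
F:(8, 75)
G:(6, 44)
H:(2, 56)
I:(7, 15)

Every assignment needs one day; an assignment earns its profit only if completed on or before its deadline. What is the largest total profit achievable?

By profit: F(d8,75), A(d8,57), H(d2,56), G(d6,44), E(d7,41), B(d5,21), I(d7,15), D(d2,12), C(d3,11)
F→slot 8; A→slot 7; H→slot 2; G→slot 6; E→slot 5; B→slot 4; I→slot 3; D→slot 1; C skipped.
Profit = 12 + 56 + 15 + 21 + 41 + 44 + 57 + 75 = 321

321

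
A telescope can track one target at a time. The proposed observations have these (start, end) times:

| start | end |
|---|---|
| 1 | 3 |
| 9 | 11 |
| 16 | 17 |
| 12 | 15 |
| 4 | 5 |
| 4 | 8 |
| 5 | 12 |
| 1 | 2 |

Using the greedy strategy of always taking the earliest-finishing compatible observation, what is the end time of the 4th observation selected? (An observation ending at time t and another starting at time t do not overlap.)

15

Sorted by end: (1,2)  (1,3)  (4,5)  (4,8)  (9,11)  (5,12)  (12,15)  (16,17)
take (1,2); skip (1,3); take (4,5); take (9,11); skip (5,12); take (12,15); take (16,17).
Selected: (1,2) (4,5) (9,11) (12,15) (16,17)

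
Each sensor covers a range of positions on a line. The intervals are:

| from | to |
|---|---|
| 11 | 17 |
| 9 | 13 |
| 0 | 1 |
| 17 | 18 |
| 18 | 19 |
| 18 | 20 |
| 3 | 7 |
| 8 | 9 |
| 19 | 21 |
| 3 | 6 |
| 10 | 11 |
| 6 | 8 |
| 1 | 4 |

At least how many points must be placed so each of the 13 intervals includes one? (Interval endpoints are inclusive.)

Process intervals by earliest right end; each time one isn't hit yet, stab at its right endpoint.
Sorted: [0,1] [1,4] [3,6] [3,7] [6,8] [8,9] [10,11] [9,13] [11,17] [17,18] [18,19] [18,20] [19,21]
{[0,1],[1,4]} hit by 1; {[3,6],[3,7],[6,8]} hit by 6; {[8,9]} hit by 9; {[10,11],[9,13],[11,17]} hit by 11; {[17,18],[18,19],[18,20]} hit by 18; {[19,21]} hit by 21.
Points: 1, 6, 9, 11, 18, 21 (6 total).

6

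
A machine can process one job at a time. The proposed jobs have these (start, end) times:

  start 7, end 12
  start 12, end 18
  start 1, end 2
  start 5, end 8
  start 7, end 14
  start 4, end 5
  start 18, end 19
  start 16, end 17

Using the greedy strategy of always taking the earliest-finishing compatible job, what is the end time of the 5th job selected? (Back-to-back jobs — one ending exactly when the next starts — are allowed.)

19

Sort by end time and greedily take each interval whose start is ≥ the last chosen end.
Sorted by end: (1,2)  (4,5)  (5,8)  (7,12)  (7,14)  (16,17)  (12,18)  (18,19)
take (1,2); take (4,5); take (5,8); take (16,17); take (18,19).
Selected: (1,2) (4,5) (5,8) (16,17) (18,19)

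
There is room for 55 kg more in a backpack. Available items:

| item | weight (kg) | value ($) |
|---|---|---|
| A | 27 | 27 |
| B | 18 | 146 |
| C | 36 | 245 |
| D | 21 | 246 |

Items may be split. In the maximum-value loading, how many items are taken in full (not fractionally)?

Ratios (sorted): D 11.71, B 8.11, C 6.81, A 1.00
take D (21 @ 246); take B (18 @ 146); take 16/36 of C → 108.89. Capacity used 55/55.
2 item(s) taken whole; one partial (take 16/36 of C).

2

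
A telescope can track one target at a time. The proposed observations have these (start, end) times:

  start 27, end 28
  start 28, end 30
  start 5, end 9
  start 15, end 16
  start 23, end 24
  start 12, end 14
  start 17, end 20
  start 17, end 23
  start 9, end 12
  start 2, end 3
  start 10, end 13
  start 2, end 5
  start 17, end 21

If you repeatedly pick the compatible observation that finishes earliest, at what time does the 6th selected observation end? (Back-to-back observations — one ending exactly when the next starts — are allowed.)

20

By end time: (2,3), (2,5), (5,9), (9,12), (10,13), (12,14), (15,16), (17,20), (17,21), (17,23), (23,24), (27,28), (28,30).
Pick (2,3); next start ≥ 3 → (5,9); next start ≥ 9 → (9,12); next start ≥ 12 → (12,14); next start ≥ 14 → (15,16); next start ≥ 16 → (17,20); next start ≥ 20 → (23,24); next start ≥ 24 → (27,28); next start ≥ 28 → (28,30).
Selected: (2,3) (5,9) (9,12) (12,14) (15,16) (17,20) (23,24) (27,28) (28,30)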